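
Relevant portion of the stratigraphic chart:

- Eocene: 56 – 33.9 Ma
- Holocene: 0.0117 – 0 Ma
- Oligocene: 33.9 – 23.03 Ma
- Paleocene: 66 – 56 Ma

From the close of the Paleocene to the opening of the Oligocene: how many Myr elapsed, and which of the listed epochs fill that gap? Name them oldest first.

The Paleocene closes at 56 Ma and the Oligocene opens at 33.9 Ma, so the interval is 56 − 33.9 = 22.1 Myr.
An epoch fits inside if it starts at or after 56 Ma and ends at or before 33.9 Ma; oldest first that gives Eocene.

22.1 million years; Eocene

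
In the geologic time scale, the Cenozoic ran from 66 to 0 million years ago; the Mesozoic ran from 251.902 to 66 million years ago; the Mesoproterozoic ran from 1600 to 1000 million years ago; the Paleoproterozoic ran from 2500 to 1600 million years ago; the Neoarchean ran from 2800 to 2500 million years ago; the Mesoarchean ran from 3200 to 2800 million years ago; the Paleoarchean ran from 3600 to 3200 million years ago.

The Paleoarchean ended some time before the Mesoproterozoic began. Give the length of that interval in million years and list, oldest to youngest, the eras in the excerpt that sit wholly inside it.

The Paleoarchean closes at 3200 Ma and the Mesoproterozoic opens at 1600 Ma, so the interval is 3200 − 1600 = 1600 Myr.
An era fits inside if it starts at or after 3200 Ma and ends at or before 1600 Ma; oldest first that gives Mesoarchean, Neoarchean, Paleoproterozoic.

1600 million years; Mesoarchean, Neoarchean, Paleoproterozoic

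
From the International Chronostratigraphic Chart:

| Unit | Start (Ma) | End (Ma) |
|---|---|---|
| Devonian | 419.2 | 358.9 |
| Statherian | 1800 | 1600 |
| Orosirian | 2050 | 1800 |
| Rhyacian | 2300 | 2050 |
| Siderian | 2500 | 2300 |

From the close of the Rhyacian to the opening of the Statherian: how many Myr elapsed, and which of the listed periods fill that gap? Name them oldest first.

250 million years; Orosirian

The Rhyacian closes at 2050 Ma and the Statherian opens at 1800 Ma, so the interval is 2050 − 1800 = 250 Myr.
A period fits inside if it starts at or after 2050 Ma and ends at or before 1800 Ma; oldest first that gives Orosirian.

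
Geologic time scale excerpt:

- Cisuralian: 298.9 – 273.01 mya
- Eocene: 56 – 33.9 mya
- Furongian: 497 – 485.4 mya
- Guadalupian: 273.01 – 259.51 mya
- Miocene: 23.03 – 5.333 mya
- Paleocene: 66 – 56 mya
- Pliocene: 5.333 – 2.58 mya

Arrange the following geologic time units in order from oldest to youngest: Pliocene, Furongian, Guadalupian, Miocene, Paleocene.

Furongian, Guadalupian, Paleocene, Miocene, Pliocene

The oldest of these is Furongian (starts 497 Ma) and the youngest is Pliocene (ends 2.58 Ma).
In between, by decreasing start age: Guadalupian (273.01), Paleocene (66), Miocene (23.03).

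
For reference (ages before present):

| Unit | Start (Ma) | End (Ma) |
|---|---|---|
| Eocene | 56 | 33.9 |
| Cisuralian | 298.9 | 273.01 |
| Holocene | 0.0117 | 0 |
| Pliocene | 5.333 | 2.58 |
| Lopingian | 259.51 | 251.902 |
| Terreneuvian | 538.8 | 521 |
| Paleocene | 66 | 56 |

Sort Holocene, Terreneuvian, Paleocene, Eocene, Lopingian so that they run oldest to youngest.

Terreneuvian, Lopingian, Paleocene, Eocene, Holocene

Sorting by start age (descending Ma, since larger Ma = older): Terreneuvian began 538.8, Lopingian began 259.51, Paleocene began 66, Eocene began 56, Holocene began 0.0117.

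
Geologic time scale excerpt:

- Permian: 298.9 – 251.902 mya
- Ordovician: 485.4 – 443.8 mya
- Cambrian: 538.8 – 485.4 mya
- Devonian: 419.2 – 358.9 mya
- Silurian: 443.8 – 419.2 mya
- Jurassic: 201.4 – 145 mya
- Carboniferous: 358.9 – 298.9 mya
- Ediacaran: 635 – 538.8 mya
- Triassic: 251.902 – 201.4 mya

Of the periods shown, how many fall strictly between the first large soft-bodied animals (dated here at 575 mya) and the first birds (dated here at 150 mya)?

7

575 Ma sits inside the Ediacaran (635–538.8) and 150 Ma inside the Jurassic (201.4–145); neither of those is wholly between the two dates.
The listed periods lying completely between them are Cambrian, Ordovician, Silurian, Devonian, Carboniferous, Permian, Triassic — 7 in all.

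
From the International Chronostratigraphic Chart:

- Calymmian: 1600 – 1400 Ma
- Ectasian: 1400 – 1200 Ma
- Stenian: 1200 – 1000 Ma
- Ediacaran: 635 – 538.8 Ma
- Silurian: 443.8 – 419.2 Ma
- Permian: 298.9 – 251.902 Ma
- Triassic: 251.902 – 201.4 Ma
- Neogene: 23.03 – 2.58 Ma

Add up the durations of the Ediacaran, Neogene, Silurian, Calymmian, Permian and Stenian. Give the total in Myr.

588.248 million years

Each duration: Ediacaran = 96.2; Neogene = 20.45; Silurian = 24.6; Calymmian = 200; Permian = 46.998; Stenian = 200.
Sum: 96.2 + 20.45 + 24.6 + 200 + 46.998 + 200 = 588.248 Myr.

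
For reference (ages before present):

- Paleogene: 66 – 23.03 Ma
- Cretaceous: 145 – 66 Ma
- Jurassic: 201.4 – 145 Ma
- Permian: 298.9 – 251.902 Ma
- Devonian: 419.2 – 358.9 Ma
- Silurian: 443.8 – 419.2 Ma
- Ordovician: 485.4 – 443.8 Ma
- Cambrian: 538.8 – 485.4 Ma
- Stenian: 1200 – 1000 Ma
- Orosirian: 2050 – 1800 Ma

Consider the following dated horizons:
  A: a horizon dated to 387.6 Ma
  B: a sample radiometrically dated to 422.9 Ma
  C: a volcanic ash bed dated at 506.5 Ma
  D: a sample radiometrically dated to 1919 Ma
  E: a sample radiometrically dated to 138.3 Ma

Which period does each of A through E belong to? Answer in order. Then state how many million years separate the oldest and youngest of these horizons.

A — Devonian; B — Silurian; C — Cambrian; D — Orosirian; E — Cretaceous; span 1780.7 million years

A: 387.6 Ma lies in 419.2–358.9 Ma, so Devonian.
B: 422.9 Ma lies in 443.8–419.2 Ma, so Silurian.
C: 506.5 Ma lies in 538.8–485.4 Ma, so Cambrian.
D: 1919 Ma lies in 2050–1800 Ma, so Orosirian.
E: 138.3 Ma lies in 145–66 Ma, so Cretaceous.
Oldest = 1919 Ma, youngest = 138.3 Ma → span 1780.7 Myr.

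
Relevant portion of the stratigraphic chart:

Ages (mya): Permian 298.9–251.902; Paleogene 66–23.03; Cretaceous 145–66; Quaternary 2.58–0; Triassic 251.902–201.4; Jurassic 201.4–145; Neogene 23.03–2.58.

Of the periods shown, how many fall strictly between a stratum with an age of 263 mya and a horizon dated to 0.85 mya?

5

The older date is 263 Ma and the younger is 0.85 Ma.
Periods with start < 263 and end > 0.85 Ma: Triassic (251.902–201.4), Jurassic (201.4–145), Cretaceous (145–66), Paleogene (66–23.03), Neogene (23.03–2.58).
That is 5 complete periods.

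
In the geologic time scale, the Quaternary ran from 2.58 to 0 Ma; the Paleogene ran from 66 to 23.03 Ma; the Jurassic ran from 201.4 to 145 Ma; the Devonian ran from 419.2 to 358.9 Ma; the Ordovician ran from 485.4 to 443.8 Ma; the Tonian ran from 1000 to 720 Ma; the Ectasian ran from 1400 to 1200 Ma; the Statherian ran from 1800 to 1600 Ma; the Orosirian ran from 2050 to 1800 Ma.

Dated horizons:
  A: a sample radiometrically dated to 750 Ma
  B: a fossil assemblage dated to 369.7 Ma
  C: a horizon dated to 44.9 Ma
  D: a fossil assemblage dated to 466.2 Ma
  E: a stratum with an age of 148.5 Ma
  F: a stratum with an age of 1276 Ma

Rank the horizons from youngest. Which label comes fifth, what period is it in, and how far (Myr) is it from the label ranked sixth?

Smaller Ma means younger, so youngest first: C 44.9 < E 148.5 < B 369.7 < D 466.2 < A 750 < F 1276.
Counting 5 along gives A (750 Ma); the excerpt puts that inside the Tonian, 1000–720 Ma.
Next in line is F (1276 Ma), and 1276 − 750 = 526 Myr.

A, in the Tonian; 526 million years to F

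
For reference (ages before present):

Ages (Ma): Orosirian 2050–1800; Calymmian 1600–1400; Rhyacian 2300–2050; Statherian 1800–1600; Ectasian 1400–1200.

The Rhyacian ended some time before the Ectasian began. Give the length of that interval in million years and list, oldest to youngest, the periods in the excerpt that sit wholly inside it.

End of Rhyacian = 2050 Ma; start of Ectasian = 1400 Ma.
Gap = 2050 − 1400 = 650 Myr.
Periods wholly inside 2050–1400 Ma: Orosirian (2050–1800), Statherian (1800–1600), Calymmian (1600–1400).

650 million years; Orosirian, Statherian, Calymmian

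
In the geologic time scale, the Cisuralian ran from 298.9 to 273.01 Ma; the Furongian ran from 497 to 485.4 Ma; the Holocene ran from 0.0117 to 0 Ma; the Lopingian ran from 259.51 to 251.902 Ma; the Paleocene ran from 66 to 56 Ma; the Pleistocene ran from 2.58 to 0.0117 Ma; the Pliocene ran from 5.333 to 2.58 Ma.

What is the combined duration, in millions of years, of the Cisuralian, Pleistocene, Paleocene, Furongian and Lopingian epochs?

Duration is start − end for each: (298.9 − 273.01) + (2.58 − 0.0117) + (66 − 56) + (497 − 485.4) + (259.51 − 251.902).
That is 25.89 + 2.5683 + 10 + 11.6 + 7.608, which totals 57.6663 million years.

57.6663 million years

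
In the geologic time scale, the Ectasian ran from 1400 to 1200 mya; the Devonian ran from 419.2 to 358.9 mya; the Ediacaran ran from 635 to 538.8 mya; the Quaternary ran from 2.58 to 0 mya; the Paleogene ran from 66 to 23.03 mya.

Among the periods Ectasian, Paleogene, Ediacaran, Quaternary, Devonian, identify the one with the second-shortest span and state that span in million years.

Start − end for each: Ectasian 1400 − 1200 = 200; Paleogene 66 − 23.03 = 42.97; Ediacaran 635 − 538.8 = 96.2; Quaternary 2.58 − 0 = 2.58; Devonian 419.2 − 358.9 = 60.3.
Ranking these from shortest: Quaternary < Paleogene < Devonian < Ediacaran < Ectasian.
Position 2 in that ranking is Paleogene, which lasted 42.97 Myr.

Paleogene, 42.97 million years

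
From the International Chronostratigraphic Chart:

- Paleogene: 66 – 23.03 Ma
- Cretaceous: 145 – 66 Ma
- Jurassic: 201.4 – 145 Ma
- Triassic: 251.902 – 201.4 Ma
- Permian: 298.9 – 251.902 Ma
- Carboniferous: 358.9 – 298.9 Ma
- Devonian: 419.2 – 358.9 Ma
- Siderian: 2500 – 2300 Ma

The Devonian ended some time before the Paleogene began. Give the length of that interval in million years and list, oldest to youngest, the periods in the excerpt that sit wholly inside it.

The Devonian closes at 358.9 Ma and the Paleogene opens at 66 Ma, so the interval is 358.9 − 66 = 292.9 Myr.
A period fits inside if it starts at or after 358.9 Ma and ends at or before 66 Ma; oldest first that gives Carboniferous, Permian, Triassic, Jurassic, Cretaceous.

292.9 million years; Carboniferous, Permian, Triassic, Jurassic, Cretaceous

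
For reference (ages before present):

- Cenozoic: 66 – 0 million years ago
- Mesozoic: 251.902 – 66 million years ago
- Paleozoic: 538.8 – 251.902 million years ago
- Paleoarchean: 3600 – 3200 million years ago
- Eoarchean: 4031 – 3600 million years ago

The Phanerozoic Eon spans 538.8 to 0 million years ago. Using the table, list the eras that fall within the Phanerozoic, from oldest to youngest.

Paleozoic, Mesozoic, Cenozoic

Eras with both bounds inside 538.8–0 Ma: Paleozoic (538.8–251.902), Mesozoic (251.902–66), Cenozoic (66–0).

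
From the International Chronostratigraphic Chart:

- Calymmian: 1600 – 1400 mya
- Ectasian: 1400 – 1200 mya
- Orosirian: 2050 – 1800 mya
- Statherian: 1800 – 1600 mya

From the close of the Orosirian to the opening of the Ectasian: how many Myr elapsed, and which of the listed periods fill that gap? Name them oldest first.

400 million years; Statherian, Calymmian

End of Orosirian = 1800 Ma; start of Ectasian = 1400 Ma.
Gap = 1800 − 1400 = 400 Myr.
Periods wholly inside 1800–1400 Ma: Statherian (1800–1600), Calymmian (1600–1400).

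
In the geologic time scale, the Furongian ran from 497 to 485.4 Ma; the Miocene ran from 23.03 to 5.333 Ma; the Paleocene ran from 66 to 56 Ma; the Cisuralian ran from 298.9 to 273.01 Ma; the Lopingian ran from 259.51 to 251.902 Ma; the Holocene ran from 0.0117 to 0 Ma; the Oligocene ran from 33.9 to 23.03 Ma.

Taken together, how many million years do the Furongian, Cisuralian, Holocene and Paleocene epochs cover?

Each duration: Furongian = 11.6; Cisuralian = 25.89; Holocene = 0.0117; Paleocene = 10.
Sum: 11.6 + 25.89 + 0.0117 + 10 = 47.5017 Myr.

47.5017 million years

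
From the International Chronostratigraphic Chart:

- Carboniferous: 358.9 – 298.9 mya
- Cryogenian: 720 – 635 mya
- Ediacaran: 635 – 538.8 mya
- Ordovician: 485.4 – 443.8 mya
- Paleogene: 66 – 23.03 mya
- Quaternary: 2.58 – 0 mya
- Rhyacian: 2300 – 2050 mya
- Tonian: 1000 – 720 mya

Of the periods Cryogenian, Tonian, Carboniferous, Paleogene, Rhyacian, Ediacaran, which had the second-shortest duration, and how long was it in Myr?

Durations: Cryogenian 85; Tonian 280; Carboniferous 60; Paleogene 42.97; Rhyacian 250; Ediacaran 96.2 Myr.
Sorted shortest-first: Paleogene (42.97), Carboniferous (60), Cryogenian (85), Ediacaran (96.2), Rhyacian (250), Tonian (280).
The second shortest is Carboniferous at 60 Myr.

Carboniferous, 60 million years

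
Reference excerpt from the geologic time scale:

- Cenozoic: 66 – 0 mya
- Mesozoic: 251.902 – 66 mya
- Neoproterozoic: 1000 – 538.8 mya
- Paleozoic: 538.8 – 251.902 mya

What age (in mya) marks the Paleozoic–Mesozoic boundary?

The Paleozoic ends and the Mesozoic begins at 251.902 mya.

251.902 mya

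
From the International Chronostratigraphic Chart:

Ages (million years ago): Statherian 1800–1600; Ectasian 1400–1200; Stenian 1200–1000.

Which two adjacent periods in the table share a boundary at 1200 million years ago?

The Ectasian ends at 1200 million years ago and the Stenian begins at 1200 million years ago, so they share that boundary.

Ectasian and Stenian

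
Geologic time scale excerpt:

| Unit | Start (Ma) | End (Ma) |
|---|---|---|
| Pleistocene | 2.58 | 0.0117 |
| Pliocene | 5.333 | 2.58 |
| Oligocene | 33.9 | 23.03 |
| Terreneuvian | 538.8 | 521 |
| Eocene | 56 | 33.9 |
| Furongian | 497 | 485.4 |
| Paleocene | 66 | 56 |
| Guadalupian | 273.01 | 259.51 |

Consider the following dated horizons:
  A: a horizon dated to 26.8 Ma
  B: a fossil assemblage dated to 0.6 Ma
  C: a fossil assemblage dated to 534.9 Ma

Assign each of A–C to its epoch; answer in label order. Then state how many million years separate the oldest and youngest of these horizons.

A — Oligocene; B — Pleistocene; C — Terreneuvian; span 534.3 million years

Match each age against the start–end ranges in the excerpt: A = 26.8 Ma → Oligocene (33.9–23.03); B = 0.6 Ma → Pleistocene (2.58–0.0117); C = 534.9 Ma → Terreneuvian (538.8–521).
The largest age is 534.9 Ma and the smallest is 0.6 Ma; their difference is 534.3 Myr.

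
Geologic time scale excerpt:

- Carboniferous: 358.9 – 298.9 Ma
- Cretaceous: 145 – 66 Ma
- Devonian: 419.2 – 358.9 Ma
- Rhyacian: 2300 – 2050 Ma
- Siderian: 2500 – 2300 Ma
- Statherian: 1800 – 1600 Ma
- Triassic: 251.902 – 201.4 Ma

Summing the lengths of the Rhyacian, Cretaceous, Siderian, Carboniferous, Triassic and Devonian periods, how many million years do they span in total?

699.802 million years

Each duration: Rhyacian = 250; Cretaceous = 79; Siderian = 200; Carboniferous = 60; Triassic = 50.502; Devonian = 60.3.
Sum: 250 + 79 + 200 + 60 + 50.502 + 60.3 = 699.802 Myr.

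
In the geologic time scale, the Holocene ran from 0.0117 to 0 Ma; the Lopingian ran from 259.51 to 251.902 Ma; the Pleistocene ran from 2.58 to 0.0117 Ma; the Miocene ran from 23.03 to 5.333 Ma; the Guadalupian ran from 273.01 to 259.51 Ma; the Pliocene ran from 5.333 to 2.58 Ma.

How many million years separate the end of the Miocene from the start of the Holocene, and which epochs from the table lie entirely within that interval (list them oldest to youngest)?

5.3213 million years; Pliocene, Pleistocene

The Miocene closes at 5.333 Ma and the Holocene opens at 0.0117 Ma, so the interval is 5.333 − 0.0117 = 5.3213 Myr.
An epoch fits inside if it starts at or after 5.333 Ma and ends at or before 0.0117 Ma; oldest first that gives Pliocene, Pleistocene.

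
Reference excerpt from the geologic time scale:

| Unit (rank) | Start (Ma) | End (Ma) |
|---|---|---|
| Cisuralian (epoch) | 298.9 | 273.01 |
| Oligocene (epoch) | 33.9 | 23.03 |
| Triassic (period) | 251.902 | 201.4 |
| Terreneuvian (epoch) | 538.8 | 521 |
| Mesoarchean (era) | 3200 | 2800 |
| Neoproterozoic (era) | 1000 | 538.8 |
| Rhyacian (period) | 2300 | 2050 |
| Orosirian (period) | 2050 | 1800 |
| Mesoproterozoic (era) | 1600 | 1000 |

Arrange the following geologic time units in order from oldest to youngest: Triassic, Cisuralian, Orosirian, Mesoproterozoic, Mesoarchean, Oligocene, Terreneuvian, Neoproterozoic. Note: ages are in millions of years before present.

Read off each span (Ma): Triassic 251.902–201.4; Cisuralian 298.9–273.01; Orosirian 2050–1800; Mesoproterozoic 1600–1000; Mesoarchean 3200–2800; Oligocene 33.9–23.03; Terreneuvian 538.8–521; Neoproterozoic 1000–538.8.
Larger Ma is older, so oldest→youngest is Mesoarchean, Orosirian, Mesoproterozoic, Neoproterozoic, Terreneuvian, Cisuralian, Triassic, Oligocene.

Mesoarchean → Orosirian → Mesoproterozoic → Neoproterozoic → Terreneuvian → Cisuralian → Triassic → Oligocene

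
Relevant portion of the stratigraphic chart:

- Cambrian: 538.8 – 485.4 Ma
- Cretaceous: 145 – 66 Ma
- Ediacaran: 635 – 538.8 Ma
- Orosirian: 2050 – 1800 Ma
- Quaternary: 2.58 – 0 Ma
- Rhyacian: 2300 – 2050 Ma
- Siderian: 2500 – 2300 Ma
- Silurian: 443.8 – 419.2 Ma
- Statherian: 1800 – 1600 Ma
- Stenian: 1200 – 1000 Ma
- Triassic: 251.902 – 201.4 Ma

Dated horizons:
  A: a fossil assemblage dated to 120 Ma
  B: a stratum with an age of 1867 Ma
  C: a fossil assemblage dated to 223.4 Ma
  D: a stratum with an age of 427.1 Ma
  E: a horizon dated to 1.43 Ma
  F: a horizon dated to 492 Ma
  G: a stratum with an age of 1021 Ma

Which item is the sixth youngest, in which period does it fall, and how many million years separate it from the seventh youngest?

G, in the Stenian; 846 million years to B

Sorted youngest-first by Ma: E (1.43), A (120), C (223.4), D (427.1), F (492), G (1021), B (1867).
The sixth youngest is G at 1021 Ma, which lies in 1200–1000 Ma: the Stenian.
The seventh youngest is B at 1867 Ma; separation = |1021 − 1867| = 846 Myr.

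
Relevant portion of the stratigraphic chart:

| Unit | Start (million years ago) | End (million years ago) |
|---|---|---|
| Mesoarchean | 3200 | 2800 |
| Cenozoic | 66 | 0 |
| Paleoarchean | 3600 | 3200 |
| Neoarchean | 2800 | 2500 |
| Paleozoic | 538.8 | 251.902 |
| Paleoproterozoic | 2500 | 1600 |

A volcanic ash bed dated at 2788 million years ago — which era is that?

2788 Ma lies between 2800 and 2500 Ma, so it falls in the Neoarchean.

Neoarchean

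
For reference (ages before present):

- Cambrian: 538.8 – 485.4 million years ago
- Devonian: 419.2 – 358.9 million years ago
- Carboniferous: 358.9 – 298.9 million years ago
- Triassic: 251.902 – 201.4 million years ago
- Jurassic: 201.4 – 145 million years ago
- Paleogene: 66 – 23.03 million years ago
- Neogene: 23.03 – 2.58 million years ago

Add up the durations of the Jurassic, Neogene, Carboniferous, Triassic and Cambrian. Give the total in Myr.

240.752 million years

Duration is start − end for each: (201.4 − 145) + (23.03 − 2.58) + (358.9 − 298.9) + (251.902 − 201.4) + (538.8 − 485.4).
That is 56.4 + 20.45 + 60 + 50.502 + 53.4, which totals 240.752 million years.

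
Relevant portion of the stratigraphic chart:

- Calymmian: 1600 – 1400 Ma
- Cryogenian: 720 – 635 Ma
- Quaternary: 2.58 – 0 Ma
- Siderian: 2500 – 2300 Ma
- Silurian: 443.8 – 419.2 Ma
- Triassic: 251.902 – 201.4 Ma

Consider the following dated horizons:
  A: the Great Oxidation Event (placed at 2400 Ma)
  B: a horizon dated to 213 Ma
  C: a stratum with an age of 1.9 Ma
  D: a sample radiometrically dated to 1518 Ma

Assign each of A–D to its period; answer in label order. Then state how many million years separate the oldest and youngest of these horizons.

A — Siderian; B — Triassic; C — Quaternary; D — Calymmian; span 2398.1 million years

Match each age against the start–end ranges in the excerpt: A = 2400 Ma → Siderian (2500–2300); B = 213 Ma → Triassic (251.902–201.4); C = 1.9 Ma → Quaternary (2.58–0); D = 1518 Ma → Calymmian (1600–1400).
The largest age is 2400 Ma and the smallest is 1.9 Ma; their difference is 2398.1 Myr.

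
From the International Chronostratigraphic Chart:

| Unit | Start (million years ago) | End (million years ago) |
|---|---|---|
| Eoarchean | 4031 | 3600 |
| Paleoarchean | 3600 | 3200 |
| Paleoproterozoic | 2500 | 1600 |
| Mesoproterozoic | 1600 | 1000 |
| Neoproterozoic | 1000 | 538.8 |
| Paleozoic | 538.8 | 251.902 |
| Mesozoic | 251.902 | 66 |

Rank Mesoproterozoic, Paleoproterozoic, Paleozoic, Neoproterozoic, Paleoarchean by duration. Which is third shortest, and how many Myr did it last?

Durations: Mesoproterozoic 600; Paleoproterozoic 900; Paleozoic 286.898; Neoproterozoic 461.2; Paleoarchean 400 Myr.
Sorted shortest-first: Paleozoic (286.898), Paleoarchean (400), Neoproterozoic (461.2), Mesoproterozoic (600), Paleoproterozoic (900).
The third shortest is Neoproterozoic at 461.2 Myr.

Neoproterozoic, 461.2 million years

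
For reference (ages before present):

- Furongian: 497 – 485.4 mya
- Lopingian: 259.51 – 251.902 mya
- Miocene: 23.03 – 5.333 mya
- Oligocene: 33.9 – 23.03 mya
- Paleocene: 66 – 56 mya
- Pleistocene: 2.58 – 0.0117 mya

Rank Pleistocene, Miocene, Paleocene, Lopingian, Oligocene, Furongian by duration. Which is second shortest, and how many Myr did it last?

Durations: Pleistocene 2.5683; Miocene 17.697; Paleocene 10; Lopingian 7.608; Oligocene 10.87; Furongian 11.6 Myr.
Sorted shortest-first: Pleistocene (2.5683), Lopingian (7.608), Paleocene (10), Oligocene (10.87), Furongian (11.6), Miocene (17.697).
The second shortest is Lopingian at 7.608 Myr.

Lopingian, 7.608 million years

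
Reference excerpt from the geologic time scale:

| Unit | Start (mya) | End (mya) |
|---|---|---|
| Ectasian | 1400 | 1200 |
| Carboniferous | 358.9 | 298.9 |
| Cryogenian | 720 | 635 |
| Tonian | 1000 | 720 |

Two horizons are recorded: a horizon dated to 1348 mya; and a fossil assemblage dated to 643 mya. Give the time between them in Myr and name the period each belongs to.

705 million years apart; the first in the Ectasian, the second in the Cryogenian

Elapsed time: 1348 − 643 = 705 Myr.
1348 Ma lies within 1400–1200 Ma: Ectasian.
643 Ma lies within 720–635 Ma: Cryogenian.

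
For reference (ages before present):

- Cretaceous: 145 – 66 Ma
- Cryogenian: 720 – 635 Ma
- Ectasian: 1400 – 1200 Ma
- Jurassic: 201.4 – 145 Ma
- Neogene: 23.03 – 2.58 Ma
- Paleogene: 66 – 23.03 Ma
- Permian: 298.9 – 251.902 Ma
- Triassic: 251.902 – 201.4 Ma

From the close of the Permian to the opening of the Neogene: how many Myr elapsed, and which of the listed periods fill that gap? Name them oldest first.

228.872 million years; Triassic, Jurassic, Cretaceous, Paleogene

End of Permian = 251.902 Ma; start of Neogene = 23.03 Ma.
Gap = 251.902 − 23.03 = 228.872 Myr.
Periods wholly inside 251.902–23.03 Ma: Triassic (251.902–201.4), Jurassic (201.4–145), Cretaceous (145–66), Paleogene (66–23.03).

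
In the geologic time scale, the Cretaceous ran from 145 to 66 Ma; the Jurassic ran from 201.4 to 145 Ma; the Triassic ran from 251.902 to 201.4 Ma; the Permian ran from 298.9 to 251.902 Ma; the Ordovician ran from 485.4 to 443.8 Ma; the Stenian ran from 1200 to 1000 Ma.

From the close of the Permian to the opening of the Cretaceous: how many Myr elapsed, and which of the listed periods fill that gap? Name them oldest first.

End of Permian = 251.902 Ma; start of Cretaceous = 145 Ma.
Gap = 251.902 − 145 = 106.902 Myr.
Periods wholly inside 251.902–145 Ma: Triassic (251.902–201.4), Jurassic (201.4–145).

106.902 million years; Triassic, Jurassic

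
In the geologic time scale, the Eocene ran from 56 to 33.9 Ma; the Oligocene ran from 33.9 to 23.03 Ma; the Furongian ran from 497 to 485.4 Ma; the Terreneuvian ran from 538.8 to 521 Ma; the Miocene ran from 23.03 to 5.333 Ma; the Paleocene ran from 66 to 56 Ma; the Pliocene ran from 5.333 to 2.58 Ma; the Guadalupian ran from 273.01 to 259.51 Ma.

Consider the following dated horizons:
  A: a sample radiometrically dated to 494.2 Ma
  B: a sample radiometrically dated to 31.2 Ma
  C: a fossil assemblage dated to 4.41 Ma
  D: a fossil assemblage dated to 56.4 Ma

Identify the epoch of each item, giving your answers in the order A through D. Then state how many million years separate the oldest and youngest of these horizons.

Match each age against the start–end ranges in the excerpt: A = 494.2 Ma → Furongian (497–485.4); B = 31.2 Ma → Oligocene (33.9–23.03); C = 4.41 Ma → Pliocene (5.333–2.58); D = 56.4 Ma → Paleocene (66–56).
The largest age is 494.2 Ma and the smallest is 4.41 Ma; their difference is 489.79 Myr.

A — Furongian; B — Oligocene; C — Pliocene; D — Paleocene; span 489.79 million years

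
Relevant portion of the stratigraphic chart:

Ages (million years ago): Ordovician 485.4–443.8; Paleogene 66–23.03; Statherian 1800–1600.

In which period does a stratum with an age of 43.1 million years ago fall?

Paleogene

43.1 Ma lies between 66 and 23.03 Ma, so it falls in the Paleogene.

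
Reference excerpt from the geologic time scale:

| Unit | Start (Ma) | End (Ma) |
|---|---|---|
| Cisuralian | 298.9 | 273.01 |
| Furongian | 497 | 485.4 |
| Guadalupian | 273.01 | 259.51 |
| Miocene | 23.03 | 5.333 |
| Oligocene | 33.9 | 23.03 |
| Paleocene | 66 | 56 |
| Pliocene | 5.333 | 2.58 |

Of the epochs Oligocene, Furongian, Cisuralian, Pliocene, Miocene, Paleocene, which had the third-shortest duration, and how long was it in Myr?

Oligocene, 10.87 million years

Durations: Oligocene 10.87; Furongian 11.6; Cisuralian 25.89; Pliocene 2.753; Miocene 17.697; Paleocene 10 Myr.
Sorted shortest-first: Pliocene (2.753), Paleocene (10), Oligocene (10.87), Furongian (11.6), Miocene (17.697), Cisuralian (25.89).
The third shortest is Oligocene at 10.87 Myr.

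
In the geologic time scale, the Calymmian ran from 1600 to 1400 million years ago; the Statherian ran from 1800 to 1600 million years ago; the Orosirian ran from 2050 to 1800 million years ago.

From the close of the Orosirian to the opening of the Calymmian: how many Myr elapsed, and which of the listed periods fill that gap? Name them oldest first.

End of Orosirian = 1800 Ma; start of Calymmian = 1600 Ma.
Gap = 1800 − 1600 = 200 Myr.
Periods wholly inside 1800–1600 Ma: Statherian (1800–1600).

200 million years; Statherian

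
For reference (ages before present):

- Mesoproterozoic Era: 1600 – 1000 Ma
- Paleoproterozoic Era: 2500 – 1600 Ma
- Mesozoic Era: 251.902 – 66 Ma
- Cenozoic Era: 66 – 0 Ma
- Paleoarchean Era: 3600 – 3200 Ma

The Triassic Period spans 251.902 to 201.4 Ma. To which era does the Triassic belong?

Mesozoic

The Triassic (251.902–201.4 Ma) lies entirely within 251.902–66 Ma, the Mesozoic Era.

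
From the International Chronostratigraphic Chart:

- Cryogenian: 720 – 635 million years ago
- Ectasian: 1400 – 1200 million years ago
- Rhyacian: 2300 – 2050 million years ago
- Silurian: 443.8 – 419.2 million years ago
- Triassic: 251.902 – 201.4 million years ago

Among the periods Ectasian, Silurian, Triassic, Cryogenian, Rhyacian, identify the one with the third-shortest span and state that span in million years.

Durations: Ectasian 200; Silurian 24.6; Triassic 50.502; Cryogenian 85; Rhyacian 250 Myr.
Sorted shortest-first: Silurian (24.6), Triassic (50.502), Cryogenian (85), Ectasian (200), Rhyacian (250).
The third shortest is Cryogenian at 85 Myr.

Cryogenian, 85 million years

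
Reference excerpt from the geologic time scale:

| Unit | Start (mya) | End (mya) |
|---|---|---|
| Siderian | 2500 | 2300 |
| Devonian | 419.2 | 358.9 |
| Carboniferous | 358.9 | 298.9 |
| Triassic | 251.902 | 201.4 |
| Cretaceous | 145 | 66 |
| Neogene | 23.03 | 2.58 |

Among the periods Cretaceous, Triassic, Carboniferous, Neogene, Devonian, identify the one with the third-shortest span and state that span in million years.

Carboniferous, 60 million years

Durations: Cretaceous 79; Triassic 50.502; Carboniferous 60; Neogene 20.45; Devonian 60.3 Myr.
Sorted shortest-first: Neogene (20.45), Triassic (50.502), Carboniferous (60), Devonian (60.3), Cretaceous (79).
The third shortest is Carboniferous at 60 Myr.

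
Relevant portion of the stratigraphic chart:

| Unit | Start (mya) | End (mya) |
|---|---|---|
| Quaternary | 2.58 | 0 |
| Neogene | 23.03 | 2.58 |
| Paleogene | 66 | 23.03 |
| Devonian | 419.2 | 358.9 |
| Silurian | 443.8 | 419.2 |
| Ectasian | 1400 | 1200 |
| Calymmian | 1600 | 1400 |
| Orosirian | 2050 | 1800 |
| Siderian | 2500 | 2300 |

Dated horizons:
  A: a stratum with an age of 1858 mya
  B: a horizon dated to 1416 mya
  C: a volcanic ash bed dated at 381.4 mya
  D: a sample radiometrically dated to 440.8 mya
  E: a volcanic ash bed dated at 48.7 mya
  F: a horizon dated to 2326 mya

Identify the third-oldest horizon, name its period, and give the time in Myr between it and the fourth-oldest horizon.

Larger Ma means older, so oldest first: F 2326 > A 1858 > B 1416 > D 440.8 > C 381.4 > E 48.7.
Counting 3 along gives B (1416 Ma); the excerpt puts that inside the Calymmian, 1600–1400 Ma.
Next in line is D (440.8 Ma), and 1416 − 440.8 = 975.2 Myr.

B, in the Calymmian; 975.2 million years to D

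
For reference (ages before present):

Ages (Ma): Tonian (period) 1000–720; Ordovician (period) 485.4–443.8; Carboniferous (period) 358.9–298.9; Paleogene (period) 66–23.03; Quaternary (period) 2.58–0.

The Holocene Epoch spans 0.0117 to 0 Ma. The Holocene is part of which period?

Quaternary

The Holocene (0.0117–0 Ma) lies entirely within 2.58–0 Ma, the Quaternary Period.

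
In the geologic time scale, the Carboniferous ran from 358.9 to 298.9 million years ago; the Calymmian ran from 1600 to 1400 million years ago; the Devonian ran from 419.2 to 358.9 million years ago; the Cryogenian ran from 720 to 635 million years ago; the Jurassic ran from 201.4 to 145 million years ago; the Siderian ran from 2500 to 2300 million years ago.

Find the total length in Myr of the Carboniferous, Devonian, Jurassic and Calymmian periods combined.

376.7 million years

Duration is start − end for each: (358.9 − 298.9) + (419.2 − 358.9) + (201.4 − 145) + (1600 − 1400).
That is 60 + 60.3 + 56.4 + 200, which totals 376.7 million years.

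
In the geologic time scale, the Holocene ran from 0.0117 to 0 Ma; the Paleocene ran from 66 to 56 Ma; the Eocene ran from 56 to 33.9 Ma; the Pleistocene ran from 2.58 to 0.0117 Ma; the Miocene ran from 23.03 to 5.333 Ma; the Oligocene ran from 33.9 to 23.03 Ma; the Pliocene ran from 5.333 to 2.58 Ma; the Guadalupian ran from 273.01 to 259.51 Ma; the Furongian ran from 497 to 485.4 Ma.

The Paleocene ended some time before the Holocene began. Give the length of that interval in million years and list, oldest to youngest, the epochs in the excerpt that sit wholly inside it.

The Paleocene closes at 56 Ma and the Holocene opens at 0.0117 Ma, so the interval is 56 − 0.0117 = 55.9883 Myr.
An epoch fits inside if it starts at or after 56 Ma and ends at or before 0.0117 Ma; oldest first that gives Eocene, Oligocene, Miocene, Pliocene, Pleistocene.

55.9883 million years; Eocene, Oligocene, Miocene, Pliocene, Pleistocene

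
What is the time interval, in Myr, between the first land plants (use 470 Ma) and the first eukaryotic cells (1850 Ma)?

1850 − 470 = 1380 million years.

1380 million years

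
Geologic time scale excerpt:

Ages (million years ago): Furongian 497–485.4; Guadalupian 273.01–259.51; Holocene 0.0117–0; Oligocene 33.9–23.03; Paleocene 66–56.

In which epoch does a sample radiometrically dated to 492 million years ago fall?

492 Ma lies between 497 and 485.4 Ma, so it falls in the Furongian.

Furongian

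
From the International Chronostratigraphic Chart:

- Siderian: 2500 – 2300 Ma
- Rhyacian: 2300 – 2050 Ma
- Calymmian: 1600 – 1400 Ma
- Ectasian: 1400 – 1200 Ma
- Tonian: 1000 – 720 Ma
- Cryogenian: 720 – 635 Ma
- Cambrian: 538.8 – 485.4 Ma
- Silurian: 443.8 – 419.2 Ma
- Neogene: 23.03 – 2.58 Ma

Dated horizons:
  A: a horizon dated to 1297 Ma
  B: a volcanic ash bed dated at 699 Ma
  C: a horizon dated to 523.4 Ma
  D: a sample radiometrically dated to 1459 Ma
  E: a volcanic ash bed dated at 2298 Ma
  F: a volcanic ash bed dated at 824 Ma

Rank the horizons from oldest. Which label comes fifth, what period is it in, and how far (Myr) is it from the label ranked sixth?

Sorted oldest-first by Ma: E (2298), D (1459), A (1297), F (824), B (699), C (523.4).
The fifth oldest is B at 699 Ma, which lies in 720–635 Ma: the Cryogenian.
The sixth oldest is C at 523.4 Ma; separation = |699 − 523.4| = 175.6 Myr.

B, in the Cryogenian; 175.6 million years to C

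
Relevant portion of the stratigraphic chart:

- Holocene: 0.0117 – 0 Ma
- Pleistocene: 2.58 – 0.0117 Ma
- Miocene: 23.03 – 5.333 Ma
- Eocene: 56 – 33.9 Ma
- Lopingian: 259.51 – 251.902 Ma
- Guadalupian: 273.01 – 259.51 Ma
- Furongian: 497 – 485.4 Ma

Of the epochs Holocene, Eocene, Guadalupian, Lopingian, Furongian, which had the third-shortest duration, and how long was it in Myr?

Start − end for each: Holocene 0.0117 − 0 = 0.0117; Eocene 56 − 33.9 = 22.1; Guadalupian 273.01 − 259.51 = 13.5; Lopingian 259.51 − 251.902 = 7.608; Furongian 497 − 485.4 = 11.6.
Ranking these from shortest: Holocene < Lopingian < Furongian < Guadalupian < Eocene.
Position 3 in that ranking is Furongian, which lasted 11.6 Myr.

Furongian, 11.6 million years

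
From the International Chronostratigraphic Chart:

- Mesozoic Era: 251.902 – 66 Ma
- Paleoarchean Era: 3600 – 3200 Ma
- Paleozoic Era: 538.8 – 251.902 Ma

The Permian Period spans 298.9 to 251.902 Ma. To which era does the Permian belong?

The Permian (298.9–251.902 Ma) lies entirely within 538.8–251.902 Ma, the Paleozoic Era.

Paleozoic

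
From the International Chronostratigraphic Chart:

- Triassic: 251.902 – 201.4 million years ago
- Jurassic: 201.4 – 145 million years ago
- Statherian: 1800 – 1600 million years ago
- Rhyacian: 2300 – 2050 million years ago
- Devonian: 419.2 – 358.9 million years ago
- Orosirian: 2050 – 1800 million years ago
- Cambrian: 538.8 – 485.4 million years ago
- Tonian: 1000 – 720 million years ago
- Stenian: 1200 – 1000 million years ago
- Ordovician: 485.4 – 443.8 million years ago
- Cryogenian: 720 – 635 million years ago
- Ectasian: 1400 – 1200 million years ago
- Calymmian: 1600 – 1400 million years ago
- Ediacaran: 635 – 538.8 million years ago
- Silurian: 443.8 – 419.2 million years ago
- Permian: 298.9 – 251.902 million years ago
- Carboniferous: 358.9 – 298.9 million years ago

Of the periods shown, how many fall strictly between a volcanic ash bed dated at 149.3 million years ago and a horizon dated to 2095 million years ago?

The older date is 2095 Ma and the younger is 149.3 Ma.
Periods with start < 2095 and end > 149.3 Ma: Orosirian (2050–1800), Statherian (1800–1600), Calymmian (1600–1400), Ectasian (1400–1200), Stenian (1200–1000), Tonian (1000–720), Cryogenian (720–635), Ediacaran (635–538.8), Cambrian (538.8–485.4), Ordovician (485.4–443.8), Silurian (443.8–419.2), Devonian (419.2–358.9), Carboniferous (358.9–298.9), Permian (298.9–251.902), Triassic (251.902–201.4).
That is 15 complete periods.

15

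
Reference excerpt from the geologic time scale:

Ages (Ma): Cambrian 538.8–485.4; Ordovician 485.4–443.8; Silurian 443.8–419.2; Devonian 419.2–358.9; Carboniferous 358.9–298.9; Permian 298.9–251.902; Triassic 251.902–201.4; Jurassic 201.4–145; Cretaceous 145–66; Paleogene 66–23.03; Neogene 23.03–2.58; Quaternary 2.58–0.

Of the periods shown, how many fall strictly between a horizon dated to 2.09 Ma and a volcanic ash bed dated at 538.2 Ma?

10

The older date is 538.2 Ma and the younger is 2.09 Ma.
Periods with start < 538.2 and end > 2.09 Ma: Ordovician (485.4–443.8), Silurian (443.8–419.2), Devonian (419.2–358.9), Carboniferous (358.9–298.9), Permian (298.9–251.902), Triassic (251.902–201.4), Jurassic (201.4–145), Cretaceous (145–66), Paleogene (66–23.03), Neogene (23.03–2.58).
That is 10 complete periods.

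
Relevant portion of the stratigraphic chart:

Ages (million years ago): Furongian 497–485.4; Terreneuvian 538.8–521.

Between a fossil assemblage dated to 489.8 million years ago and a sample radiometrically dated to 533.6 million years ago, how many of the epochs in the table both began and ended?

0

Checking each listed span, none has both start < 533.6 Ma and end > 489.8 Ma — every epoch straddles one of the two dates or lies outside them — so the count is 0.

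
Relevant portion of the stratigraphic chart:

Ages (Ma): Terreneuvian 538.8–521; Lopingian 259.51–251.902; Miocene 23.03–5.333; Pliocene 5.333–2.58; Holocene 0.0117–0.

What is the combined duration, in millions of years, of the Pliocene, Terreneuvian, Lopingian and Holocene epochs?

Each duration: Pliocene = 2.753; Terreneuvian = 17.8; Lopingian = 7.608; Holocene = 0.0117.
Sum: 2.753 + 17.8 + 7.608 + 0.0117 = 28.1727 Myr.

28.1727 million years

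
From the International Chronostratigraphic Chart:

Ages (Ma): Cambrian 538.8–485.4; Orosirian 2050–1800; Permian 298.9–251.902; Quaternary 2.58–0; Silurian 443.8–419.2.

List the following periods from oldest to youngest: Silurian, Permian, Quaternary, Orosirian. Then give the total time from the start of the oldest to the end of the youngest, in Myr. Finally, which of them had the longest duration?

Orosirian, Silurian, Permian, Quaternary; total span 2050 Myr; longest is Orosirian

Start ages (Ma): Orosirian 2050, Silurian 443.8, Permian 298.9, Quaternary 2.58.
Ordered oldest to youngest: Orosirian, Silurian, Permian, Quaternary.
Span = 2050 − 0 = 2050 Myr.
Durations: Quaternary 2.58, Silurian 24.6, Orosirian 250, Permian 46.998 → longest is Orosirian (250 Myr).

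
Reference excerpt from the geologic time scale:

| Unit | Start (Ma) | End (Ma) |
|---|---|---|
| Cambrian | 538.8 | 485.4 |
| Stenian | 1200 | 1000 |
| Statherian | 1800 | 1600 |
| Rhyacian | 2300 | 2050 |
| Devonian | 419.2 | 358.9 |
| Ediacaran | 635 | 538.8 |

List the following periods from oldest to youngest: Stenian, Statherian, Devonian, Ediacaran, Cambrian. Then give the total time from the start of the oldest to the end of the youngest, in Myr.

Statherian, Stenian, Ediacaran, Cambrian, Devonian; total span 1441.1 Myr

From the excerpt: Stenian 1200–1000; Statherian 1800–1600; Devonian 419.2–358.9; Ediacaran 635–538.8; Cambrian 538.8–485.4 (Ma).
Larger Ma is earlier, so the oldest is Statherian and the youngest is Devonian; oldest to youngest: Statherian, Stenian, Ediacaran, Cambrian, Devonian.
Oldest start 1800 minus youngest end 358.9 gives 1441.1 Myr overall.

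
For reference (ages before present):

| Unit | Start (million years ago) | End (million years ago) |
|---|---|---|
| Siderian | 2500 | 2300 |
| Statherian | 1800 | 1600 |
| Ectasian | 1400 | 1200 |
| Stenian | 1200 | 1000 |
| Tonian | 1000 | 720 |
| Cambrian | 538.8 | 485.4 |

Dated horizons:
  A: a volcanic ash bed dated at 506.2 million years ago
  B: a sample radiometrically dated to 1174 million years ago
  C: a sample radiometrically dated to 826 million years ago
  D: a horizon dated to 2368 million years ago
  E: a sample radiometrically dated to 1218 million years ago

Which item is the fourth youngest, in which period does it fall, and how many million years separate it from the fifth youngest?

E, in the Ectasian; 1150 million years to D

Smaller Ma means younger, so youngest first: A 506.2 < C 826 < B 1174 < E 1218 < D 2368.
Counting 4 along gives E (1218 Ma); the excerpt puts that inside the Ectasian, 1400–1200 Ma.
Next in line is D (2368 Ma), and 2368 − 1218 = 1150 Myr.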